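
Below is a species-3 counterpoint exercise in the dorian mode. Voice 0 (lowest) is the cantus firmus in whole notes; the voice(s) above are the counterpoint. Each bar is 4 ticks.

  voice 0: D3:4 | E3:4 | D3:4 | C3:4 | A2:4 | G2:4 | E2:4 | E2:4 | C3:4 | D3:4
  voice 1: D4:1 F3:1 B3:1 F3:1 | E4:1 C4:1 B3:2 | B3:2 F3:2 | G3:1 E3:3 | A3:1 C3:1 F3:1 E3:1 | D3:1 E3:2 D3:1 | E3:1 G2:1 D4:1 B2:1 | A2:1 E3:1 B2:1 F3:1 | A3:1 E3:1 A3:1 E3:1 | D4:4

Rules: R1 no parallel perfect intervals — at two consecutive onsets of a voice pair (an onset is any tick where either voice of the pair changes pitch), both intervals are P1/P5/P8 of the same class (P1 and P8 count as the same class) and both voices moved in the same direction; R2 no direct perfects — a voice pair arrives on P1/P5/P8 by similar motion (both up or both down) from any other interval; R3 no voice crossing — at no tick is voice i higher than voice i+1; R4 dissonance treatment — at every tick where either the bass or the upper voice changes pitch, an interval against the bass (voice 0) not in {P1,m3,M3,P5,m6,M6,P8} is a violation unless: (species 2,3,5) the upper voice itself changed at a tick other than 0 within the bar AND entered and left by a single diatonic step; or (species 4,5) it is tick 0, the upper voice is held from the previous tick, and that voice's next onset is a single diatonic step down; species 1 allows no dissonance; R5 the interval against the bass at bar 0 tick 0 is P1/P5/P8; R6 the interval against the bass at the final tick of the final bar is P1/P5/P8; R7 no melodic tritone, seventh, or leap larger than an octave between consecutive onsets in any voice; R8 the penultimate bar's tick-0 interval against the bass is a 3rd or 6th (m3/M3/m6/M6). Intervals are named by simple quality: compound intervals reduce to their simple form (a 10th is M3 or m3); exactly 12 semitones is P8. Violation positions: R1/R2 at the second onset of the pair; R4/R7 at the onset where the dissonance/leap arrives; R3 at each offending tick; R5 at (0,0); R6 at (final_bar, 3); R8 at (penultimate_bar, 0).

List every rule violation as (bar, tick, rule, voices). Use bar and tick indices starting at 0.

(0, 2, R7, (1,))
(0, 3, R7, (1,))
(1, 0, R2, (0, 1))
(1, 0, R7, (1,))
(2, 2, R7, (1,))
(5, 0, R1, (0, 1))
(6, 2, R4, (0, 1))
(6, 2, R7, (1,))
(6, 3, R7, (1,))
(7, 0, R4, (0, 1))
(7, 3, R4, (0, 1))
(7, 3, R7, (1,))
(9, 0, R2, (0, 1))
(9, 0, R7, (1,))

bar 0: v0=D3 v1=D4 downbeat P8
bar 1: v0=E3 v1=E4 downbeat P8
bar 2: v0=D3 v1=B3 downbeat M6
bar 3: v0=C3 v1=G3 downbeat P5
bar 4: v0=A2 v1=A3 downbeat P8
bar 5: v0=G2 v1=D3 downbeat P5
bar 6: v0=E2 v1=E3 downbeat P8
bar 7: v0=E2 v1=A2 downbeat P4
bar 8: v0=C3 v1=A3 downbeat M6
bar 9: v0=D3 v1=D4 downbeat P8
  -> R7 @ bar 0 tick 2 v(1,): F3->B3 leap 6st
  -> R7 @ bar 0 tick 3 v(1,): B3->F3 leap 6st
  -> R2 @ bar 1 tick 0 v(0, 1): D3/F3 m3 -> E3/E4 P8 similar
  -> R7 @ bar 1 tick 0 v(1,): F3->E4 leap 11st
  -> R7 @ bar 2 tick 2 v(1,): B3->F3 leap 6st
  -> R1 @ bar 5 tick 0 v(0, 1): A2/E3 P5 -> G2/D3 P5 similar
  -> R4 @ bar 6 tick 2 v(0, 1): E2/D4 m7 untreated
  -> R7 @ bar 6 tick 2 v(1,): G2->D4 leap 19st
  -> R7 @ bar 6 tick 3 v(1,): D4->B2 leap 15st
  -> R4 @ bar 7 tick 0 v(0, 1): E2/A2 P4 untreated
  -> R4 @ bar 7 tick 3 v(0, 1): E2/F3 m2 untreated
  -> R7 @ bar 7 tick 3 v(1,): B2->F3 leap 6st
  -> R2 @ bar 9 tick 0 v(0, 1): C3/E3 M3 -> D3/D4 P8 similar
  -> R7 @ bar 9 tick 0 v(1,): E3->D4 leap 10st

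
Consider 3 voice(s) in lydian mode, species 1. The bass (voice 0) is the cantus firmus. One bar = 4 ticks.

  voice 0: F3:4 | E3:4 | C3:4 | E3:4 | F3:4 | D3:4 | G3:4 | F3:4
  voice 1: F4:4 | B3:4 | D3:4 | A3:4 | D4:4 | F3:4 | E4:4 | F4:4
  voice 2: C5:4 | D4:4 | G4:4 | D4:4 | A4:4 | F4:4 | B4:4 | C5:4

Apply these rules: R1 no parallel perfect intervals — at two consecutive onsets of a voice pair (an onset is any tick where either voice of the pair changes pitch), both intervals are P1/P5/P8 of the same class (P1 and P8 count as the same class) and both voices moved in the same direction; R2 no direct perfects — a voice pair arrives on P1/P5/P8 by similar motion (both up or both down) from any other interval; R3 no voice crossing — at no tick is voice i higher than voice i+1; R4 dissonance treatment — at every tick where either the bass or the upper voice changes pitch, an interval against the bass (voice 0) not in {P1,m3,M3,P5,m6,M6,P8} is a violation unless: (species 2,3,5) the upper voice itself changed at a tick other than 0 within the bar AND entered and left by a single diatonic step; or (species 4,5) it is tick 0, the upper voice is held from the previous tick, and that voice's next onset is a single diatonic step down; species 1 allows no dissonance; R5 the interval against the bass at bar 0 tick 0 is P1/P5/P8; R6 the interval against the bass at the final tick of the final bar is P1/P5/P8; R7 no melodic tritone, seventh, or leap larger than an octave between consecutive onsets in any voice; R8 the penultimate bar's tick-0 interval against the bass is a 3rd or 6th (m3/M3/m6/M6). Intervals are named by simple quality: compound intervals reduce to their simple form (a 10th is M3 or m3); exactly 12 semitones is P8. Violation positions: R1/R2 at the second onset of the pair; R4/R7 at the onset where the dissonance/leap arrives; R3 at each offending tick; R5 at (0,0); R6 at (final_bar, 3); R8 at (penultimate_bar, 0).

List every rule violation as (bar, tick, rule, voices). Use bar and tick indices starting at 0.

bar 0: v0=F3 v1=F4 v2=C5 downbeat P5
bar 1: v0=E3 v1=B3 v2=D4 downbeat m7
bar 2: v0=C3 v1=D3 v2=G4 downbeat P5
bar 3: v0=E3 v1=A3 v2=D4 downbeat m7
bar 4: v0=F3 v1=D4 v2=A4 downbeat M3
bar 5: v0=D3 v1=F3 v2=F4 downbeat m3
bar 6: v0=G3 v1=E4 v2=B4 downbeat M3
bar 7: v0=F3 v1=F4 v2=C5 downbeat P5
  -> R2 @ bar 1 tick 0 v(0, 1): F3/F4 P8 -> E3/B3 P5 similar
  -> R4 @ bar 1 tick 0 v(0, 2): E3/D4 m7 untreated
  -> R7 @ bar 1 tick 0 v(1,): F4->B3 leap 6st
  -> R7 @ bar 1 tick 0 v(2,): C5->D4 leap 10st
  -> R4 @ bar 2 tick 0 v(0, 1): C3/D3 M2 untreated
  -> R4 @ bar 3 tick 0 v(0, 1): E3/A3 P4 untreated
  -> R4 @ bar 3 tick 0 v(0, 2): E3/D4 m7 untreated
  -> R2 @ bar 4 tick 0 v(1, 2): A3/D4 P4 -> D4/A4 P5 similar
  -> R2 @ bar 5 tick 0 v(1, 2): D4/A4 P5 -> F3/F4 P8 similar
  -> R2 @ bar 6 tick 0 v(1, 2): F3/F4 P8 -> E4/B4 P5 similar
  -> R7 @ bar 6 tick 0 v(1,): F3->E4 leap 11st
  -> R7 @ bar 6 tick 0 v(2,): F4->B4 leap 6st
  -> R1 @ bar 7 tick 0 v(1, 2): E4/B4 P5 -> F4/C5 P5 similar

(1, 0, R2, (0, 1))
(1, 0, R4, (0, 2))
(1, 0, R7, (1,))
(1, 0, R7, (2,))
(2, 0, R4, (0, 1))
(3, 0, R4, (0, 1))
(3, 0, R4, (0, 2))
(4, 0, R2, (1, 2))
(5, 0, R2, (1, 2))
(6, 0, R2, (1, 2))
(6, 0, R7, (1,))
(6, 0, R7, (2,))
(7, 0, R1, (1, 2))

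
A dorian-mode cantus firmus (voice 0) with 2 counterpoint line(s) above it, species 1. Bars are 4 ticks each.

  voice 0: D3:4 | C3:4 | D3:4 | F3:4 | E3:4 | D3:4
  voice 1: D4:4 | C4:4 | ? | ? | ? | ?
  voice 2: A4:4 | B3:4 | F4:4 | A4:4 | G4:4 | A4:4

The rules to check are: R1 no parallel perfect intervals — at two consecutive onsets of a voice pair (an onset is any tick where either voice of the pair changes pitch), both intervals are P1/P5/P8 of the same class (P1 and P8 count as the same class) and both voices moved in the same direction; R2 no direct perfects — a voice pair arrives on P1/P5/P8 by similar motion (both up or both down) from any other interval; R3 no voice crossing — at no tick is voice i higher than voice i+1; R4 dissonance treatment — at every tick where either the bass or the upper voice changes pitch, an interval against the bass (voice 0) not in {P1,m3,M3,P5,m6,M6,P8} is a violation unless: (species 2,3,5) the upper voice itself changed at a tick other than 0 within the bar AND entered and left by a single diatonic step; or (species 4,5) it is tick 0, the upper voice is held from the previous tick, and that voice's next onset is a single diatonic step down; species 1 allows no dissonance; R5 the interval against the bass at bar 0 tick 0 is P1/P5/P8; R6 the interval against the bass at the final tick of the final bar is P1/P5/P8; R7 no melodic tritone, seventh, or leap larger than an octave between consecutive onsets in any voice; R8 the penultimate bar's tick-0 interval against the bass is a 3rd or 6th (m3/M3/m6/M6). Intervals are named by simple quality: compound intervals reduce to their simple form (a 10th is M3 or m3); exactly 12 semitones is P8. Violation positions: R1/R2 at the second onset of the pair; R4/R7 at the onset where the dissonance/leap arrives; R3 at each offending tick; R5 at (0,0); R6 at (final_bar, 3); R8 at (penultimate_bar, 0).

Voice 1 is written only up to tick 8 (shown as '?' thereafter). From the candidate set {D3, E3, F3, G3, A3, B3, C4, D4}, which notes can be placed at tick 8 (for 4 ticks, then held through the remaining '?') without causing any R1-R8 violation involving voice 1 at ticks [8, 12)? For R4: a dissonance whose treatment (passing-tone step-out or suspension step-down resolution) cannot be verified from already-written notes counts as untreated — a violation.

{A3, B3, F3}

D3: violates R7
E3: violates R4
F3: legal
G3: violates R4
A3: legal
B3: legal
C4: violates R4
D4: violates R1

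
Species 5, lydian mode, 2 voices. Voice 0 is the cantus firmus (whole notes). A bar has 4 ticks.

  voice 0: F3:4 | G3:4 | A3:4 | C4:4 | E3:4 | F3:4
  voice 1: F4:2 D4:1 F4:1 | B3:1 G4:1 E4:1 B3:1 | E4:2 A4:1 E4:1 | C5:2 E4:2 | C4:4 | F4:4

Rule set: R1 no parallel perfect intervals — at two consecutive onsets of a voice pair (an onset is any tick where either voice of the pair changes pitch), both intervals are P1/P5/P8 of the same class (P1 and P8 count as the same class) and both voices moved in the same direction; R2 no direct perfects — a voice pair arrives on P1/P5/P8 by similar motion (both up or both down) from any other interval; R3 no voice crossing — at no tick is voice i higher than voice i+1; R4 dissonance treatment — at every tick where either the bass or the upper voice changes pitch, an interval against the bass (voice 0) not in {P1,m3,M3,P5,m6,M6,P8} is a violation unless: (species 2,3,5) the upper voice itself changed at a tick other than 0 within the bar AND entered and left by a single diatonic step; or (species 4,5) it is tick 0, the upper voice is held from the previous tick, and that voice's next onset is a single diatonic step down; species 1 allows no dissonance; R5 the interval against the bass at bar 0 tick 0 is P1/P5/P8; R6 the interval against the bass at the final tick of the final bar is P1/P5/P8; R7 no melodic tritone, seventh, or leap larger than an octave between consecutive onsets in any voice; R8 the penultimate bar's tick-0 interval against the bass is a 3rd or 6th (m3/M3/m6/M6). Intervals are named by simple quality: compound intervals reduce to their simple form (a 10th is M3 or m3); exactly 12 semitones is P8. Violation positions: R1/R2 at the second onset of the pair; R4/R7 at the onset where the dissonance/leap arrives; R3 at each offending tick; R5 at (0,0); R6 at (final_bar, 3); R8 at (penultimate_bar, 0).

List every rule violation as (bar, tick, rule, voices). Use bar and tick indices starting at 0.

bar 0: v0=F3 v1=F4 downbeat P8
bar 1: v0=G3 v1=B3 downbeat M3
bar 2: v0=A3 v1=E4 downbeat P5
bar 3: v0=C4 v1=C5 downbeat P8
bar 4: v0=E3 v1=C4 downbeat m6
bar 5: v0=F3 v1=F4 downbeat P8
  -> R7 @ bar 1 tick 0 v(1,): F4->B3 leap 6st
  -> R2 @ bar 2 tick 0 v(0, 1): G3/B3 M3 -> A3/E4 P5 similar
  -> R2 @ bar 3 tick 0 v(0, 1): A3/E4 P5 -> C4/C5 P8 similar
  -> R2 @ bar 5 tick 0 v(0, 1): E3/C4 m6 -> F3/F4 P8 similar

(1, 0, R7, (1,))
(2, 0, R2, (0, 1))
(3, 0, R2, (0, 1))
(5, 0, R2, (0, 1))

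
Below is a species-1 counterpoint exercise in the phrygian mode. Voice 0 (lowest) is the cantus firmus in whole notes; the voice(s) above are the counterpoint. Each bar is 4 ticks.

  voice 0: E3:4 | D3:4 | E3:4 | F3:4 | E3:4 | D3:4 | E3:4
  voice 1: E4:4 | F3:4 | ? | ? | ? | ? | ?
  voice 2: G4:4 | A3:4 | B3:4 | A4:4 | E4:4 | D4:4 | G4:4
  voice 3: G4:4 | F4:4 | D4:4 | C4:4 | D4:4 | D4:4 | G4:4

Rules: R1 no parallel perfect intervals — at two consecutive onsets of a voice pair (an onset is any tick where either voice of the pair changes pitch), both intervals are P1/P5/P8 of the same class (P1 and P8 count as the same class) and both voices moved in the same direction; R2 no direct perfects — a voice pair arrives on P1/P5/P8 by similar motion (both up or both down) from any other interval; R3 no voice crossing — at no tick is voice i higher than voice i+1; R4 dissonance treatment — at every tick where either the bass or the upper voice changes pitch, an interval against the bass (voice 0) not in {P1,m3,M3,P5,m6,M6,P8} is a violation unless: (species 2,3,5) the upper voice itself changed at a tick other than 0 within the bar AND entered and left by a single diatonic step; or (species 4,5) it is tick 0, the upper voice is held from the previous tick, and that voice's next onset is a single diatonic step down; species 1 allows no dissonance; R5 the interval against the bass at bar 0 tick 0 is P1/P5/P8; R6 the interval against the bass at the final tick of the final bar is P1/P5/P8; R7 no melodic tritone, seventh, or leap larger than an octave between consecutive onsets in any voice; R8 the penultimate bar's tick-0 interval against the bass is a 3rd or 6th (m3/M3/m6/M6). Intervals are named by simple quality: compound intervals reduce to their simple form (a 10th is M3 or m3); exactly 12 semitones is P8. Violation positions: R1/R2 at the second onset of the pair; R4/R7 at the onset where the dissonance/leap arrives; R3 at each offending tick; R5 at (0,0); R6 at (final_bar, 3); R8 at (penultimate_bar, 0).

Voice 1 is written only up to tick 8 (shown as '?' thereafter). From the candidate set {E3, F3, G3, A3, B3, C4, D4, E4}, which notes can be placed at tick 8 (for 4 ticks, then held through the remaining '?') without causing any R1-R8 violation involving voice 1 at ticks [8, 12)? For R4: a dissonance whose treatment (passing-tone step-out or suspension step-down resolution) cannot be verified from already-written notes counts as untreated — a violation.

E3: legal
F3: violates R4
G3: legal
A3: violates R4
B3: violates R2,R7
C4: violates R3
D4: violates R3,R4
E4: violates R2,R3,R7

{E3, G3}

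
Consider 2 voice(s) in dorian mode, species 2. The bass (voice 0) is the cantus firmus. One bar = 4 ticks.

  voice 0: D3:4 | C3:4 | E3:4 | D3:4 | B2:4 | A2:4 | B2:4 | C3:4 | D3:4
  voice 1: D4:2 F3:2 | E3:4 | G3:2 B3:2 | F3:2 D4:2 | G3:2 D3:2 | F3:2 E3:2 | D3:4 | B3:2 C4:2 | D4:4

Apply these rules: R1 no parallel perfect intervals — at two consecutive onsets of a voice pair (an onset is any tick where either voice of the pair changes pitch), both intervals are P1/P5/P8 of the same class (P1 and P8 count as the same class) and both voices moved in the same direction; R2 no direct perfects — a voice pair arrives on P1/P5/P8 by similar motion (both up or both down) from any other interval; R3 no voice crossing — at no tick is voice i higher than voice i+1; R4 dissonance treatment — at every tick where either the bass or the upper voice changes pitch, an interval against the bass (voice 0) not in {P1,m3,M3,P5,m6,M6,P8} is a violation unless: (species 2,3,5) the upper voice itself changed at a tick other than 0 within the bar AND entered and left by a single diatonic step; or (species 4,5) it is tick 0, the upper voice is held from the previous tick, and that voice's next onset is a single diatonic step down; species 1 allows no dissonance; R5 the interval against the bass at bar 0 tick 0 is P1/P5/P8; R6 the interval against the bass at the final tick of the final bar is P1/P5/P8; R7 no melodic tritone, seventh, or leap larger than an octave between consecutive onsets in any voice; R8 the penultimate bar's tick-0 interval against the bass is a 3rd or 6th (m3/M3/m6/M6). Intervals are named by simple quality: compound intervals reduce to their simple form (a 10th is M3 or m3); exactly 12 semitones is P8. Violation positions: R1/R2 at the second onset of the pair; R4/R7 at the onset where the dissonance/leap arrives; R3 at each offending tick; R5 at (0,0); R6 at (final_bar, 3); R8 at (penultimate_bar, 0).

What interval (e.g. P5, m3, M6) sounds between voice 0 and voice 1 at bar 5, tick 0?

voice 0=A2 voice 1=F3 -> m6

m6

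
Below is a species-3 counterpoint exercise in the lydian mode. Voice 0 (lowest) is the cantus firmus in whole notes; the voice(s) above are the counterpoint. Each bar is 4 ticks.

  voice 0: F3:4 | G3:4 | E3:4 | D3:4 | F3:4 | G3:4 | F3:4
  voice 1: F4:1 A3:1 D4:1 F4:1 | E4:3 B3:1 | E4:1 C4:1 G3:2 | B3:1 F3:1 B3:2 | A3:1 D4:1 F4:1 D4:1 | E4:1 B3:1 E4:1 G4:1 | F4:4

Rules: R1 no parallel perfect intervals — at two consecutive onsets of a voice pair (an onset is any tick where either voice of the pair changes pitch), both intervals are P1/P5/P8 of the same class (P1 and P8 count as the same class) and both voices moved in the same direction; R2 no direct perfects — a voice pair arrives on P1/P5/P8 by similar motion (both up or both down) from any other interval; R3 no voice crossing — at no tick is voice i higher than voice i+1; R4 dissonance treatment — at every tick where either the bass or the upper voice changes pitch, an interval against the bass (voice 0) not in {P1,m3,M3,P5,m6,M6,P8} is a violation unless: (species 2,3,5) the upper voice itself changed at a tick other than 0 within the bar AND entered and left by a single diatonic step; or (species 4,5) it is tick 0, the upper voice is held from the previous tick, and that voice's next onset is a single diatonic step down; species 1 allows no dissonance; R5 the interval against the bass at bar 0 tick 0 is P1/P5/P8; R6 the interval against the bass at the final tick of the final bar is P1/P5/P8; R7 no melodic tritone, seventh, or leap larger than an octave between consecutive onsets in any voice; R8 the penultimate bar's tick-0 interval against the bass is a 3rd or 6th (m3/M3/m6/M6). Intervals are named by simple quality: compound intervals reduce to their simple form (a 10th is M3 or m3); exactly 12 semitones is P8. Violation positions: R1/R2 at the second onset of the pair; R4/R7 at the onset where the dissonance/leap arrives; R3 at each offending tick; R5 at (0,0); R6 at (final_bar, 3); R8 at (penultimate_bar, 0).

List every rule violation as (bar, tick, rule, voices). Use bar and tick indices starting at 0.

bar 0: v0=F3 v1=F4 downbeat P8
bar 1: v0=G3 v1=E4 downbeat M6
bar 2: v0=E3 v1=E4 downbeat P8
bar 3: v0=D3 v1=B3 downbeat M6
bar 4: v0=F3 v1=A3 downbeat M3
bar 5: v0=G3 v1=E4 downbeat M6
bar 6: v0=F3 v1=F4 downbeat P8
  -> R7 @ bar 3 tick 1 v(1,): B3->F3 leap 6st
  -> R7 @ bar 3 tick 2 v(1,): F3->B3 leap 6st
  -> R1 @ bar 6 tick 0 v(0, 1): G3/G4 P8 -> F3/F4 P8 similar

(3, 1, R7, (1,))
(3, 2, R7, (1,))
(6, 0, R1, (0, 1))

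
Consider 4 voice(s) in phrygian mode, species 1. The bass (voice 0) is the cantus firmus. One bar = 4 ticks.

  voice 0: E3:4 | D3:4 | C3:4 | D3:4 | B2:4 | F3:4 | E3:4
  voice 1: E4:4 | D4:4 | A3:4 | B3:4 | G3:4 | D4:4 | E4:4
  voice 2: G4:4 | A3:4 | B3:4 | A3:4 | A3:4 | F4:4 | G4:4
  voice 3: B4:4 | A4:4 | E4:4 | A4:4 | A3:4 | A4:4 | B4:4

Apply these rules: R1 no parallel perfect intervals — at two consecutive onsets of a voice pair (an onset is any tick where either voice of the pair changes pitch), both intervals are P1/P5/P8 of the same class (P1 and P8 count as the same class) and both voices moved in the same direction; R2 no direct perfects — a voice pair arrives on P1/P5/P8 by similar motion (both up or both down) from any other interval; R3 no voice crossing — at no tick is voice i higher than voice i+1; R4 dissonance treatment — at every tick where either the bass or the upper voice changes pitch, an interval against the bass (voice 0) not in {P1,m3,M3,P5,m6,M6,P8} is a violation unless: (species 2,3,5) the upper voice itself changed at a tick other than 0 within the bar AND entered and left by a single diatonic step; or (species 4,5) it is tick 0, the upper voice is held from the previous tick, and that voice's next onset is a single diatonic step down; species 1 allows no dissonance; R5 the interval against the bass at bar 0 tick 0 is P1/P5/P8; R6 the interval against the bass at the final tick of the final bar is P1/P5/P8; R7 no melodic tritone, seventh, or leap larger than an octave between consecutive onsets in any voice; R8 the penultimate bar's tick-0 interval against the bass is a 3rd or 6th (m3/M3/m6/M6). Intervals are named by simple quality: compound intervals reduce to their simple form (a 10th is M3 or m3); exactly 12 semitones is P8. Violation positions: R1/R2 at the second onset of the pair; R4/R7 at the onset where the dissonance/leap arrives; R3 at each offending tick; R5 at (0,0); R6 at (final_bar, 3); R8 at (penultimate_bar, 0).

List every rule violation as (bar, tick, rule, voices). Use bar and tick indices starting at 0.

bar 0: v0=E3 v1=E4 v2=G4 v3=B4 downbeat P5
bar 1: v0=D3 v1=D4 v2=A3 v3=A4 downbeat P5
bar 2: v0=C3 v1=A3 v2=B3 v3=E4 downbeat M3
bar 3: v0=D3 v1=B3 v2=A3 v3=A4 downbeat P5
bar 4: v0=B2 v1=G3 v2=A3 v3=A3 downbeat m7
bar 5: v0=F3 v1=D4 v2=F4 v3=A4 downbeat M3
bar 6: v0=E3 v1=E4 v2=G4 v3=B4 downbeat P5
  -> R5 @ bar 0 tick 0 v(0, 2): opens on m3
  -> R1 @ bar 1 tick 0 v(0, 1): E3/E4 P8 -> D3/D4 P8 similar
  -> R1 @ bar 1 tick 0 v(0, 3): E3/B4 P5 -> D3/A4 P5 similar
  -> R1 @ bar 1 tick 0 v(1, 3): E4/B4 P5 -> D4/A4 P5 similar
  -> R2 @ bar 1 tick 0 v(0, 2): E3/G4 m3 -> D3/A3 P5 similar
  -> R2 @ bar 1 tick 0 v(2, 3): G4/B4 M3 -> A3/A4 P8 similar
  -> R3 @ bar 1 tick 0 v(1, 2): D4 above A3
  -> R7 @ bar 1 tick 0 v(2,): G4->A3 leap 10st
  -> R3 @ bar 1 tick 1 v(1, 2): D4 above A3
  -> R3 @ bar 1 tick 2 v(1, 2): D4 above A3
  -> R3 @ bar 1 tick 3 v(1, 2): D4 above A3
  -> R1 @ bar 2 tick 0 v(1, 3): D4/A4 P5 -> A3/E4 P5 similar
  -> R4 @ bar 2 tick 0 v(0, 2): C3/B3 M7 untreated
  -> R2 @ bar 3 tick 0 v(0, 3): C3/E4 M3 -> D3/A4 P5 similar
  -> R3 @ bar 3 tick 0 v(1, 2): B3 above A3
  -> R3 @ bar 3 tick 1 v(1, 2): B3 above A3
  -> R3 @ bar 3 tick 2 v(1, 2): B3 above A3
  -> R3 @ bar 3 tick 3 v(1, 2): B3 above A3
  -> R4 @ bar 4 tick 0 v(0, 2): B2/A3 m7 untreated
  -> R4 @ bar 4 tick 0 v(0, 3): B2/A3 m7 untreated
  -> R2 @ bar 5 tick 0 v(0, 2): B2/A3 m7 -> F3/F4 P8 similar
  -> R2 @ bar 5 tick 0 v(1, 3): G3/A3 M2 -> D4/A4 P5 similar
  -> R7 @ bar 5 tick 0 v(0,): B2->F3 leap 6st
  -> R8 @ bar 5 tick 0 v(0, 2): penult P8 not 3rd/6th
  -> R1 @ bar 6 tick 0 v(1, 3): D4/A4 P5 -> E4/B4 P5 similar
  -> R6 @ bar 6 tick 3 v(0, 2): closes on m3

(0, 0, R5, (0, 2))
(1, 0, R1, (0, 1))
(1, 0, R1, (0, 3))
(1, 0, R1, (1, 3))
(1, 0, R2, (0, 2))
(1, 0, R2, (2, 3))
(1, 0, R3, (1, 2))
(1, 0, R7, (2,))
(1, 1, R3, (1, 2))
(1, 2, R3, (1, 2))
(1, 3, R3, (1, 2))
(2, 0, R1, (1, 3))
(2, 0, R4, (0, 2))
(3, 0, R2, (0, 3))
(3, 0, R3, (1, 2))
(3, 1, R3, (1, 2))
(3, 2, R3, (1, 2))
(3, 3, R3, (1, 2))
(4, 0, R4, (0, 2))
(4, 0, R4, (0, 3))
(5, 0, R2, (0, 2))
(5, 0, R2, (1, 3))
(5, 0, R7, (0,))
(5, 0, R8, (0, 2))
(6, 0, R1, (1, 3))
(6, 3, R6, (0, 2))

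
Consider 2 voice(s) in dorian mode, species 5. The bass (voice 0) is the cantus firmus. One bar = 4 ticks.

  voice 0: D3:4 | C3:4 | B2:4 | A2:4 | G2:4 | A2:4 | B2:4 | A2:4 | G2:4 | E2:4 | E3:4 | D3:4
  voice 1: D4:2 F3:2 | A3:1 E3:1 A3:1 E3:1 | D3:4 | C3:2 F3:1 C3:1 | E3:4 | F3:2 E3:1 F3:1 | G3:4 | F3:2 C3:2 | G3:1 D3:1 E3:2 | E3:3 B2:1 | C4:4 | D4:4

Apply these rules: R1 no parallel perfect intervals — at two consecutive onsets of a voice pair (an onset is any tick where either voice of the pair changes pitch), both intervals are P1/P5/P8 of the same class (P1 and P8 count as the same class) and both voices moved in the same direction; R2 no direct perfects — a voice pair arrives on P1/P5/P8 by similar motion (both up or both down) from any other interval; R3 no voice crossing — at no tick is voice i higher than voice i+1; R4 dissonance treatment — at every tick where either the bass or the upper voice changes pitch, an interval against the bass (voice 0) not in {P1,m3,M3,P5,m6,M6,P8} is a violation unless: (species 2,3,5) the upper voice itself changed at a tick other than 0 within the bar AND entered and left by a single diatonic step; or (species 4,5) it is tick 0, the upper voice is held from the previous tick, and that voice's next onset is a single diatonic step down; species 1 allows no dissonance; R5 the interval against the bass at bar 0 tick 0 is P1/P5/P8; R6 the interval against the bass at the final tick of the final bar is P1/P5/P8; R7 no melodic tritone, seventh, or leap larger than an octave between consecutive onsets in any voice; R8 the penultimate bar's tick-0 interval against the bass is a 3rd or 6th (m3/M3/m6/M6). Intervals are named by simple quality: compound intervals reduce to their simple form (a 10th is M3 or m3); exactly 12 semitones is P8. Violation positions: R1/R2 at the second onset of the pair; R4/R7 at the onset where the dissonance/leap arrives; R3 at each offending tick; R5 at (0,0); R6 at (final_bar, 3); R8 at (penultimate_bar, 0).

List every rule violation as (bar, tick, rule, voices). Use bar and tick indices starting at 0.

(10, 0, R7, (1,))

bar 0: v0=D3 v1=D4 downbeat P8
bar 1: v0=C3 v1=A3 downbeat M6
bar 2: v0=B2 v1=D3 downbeat m3
bar 3: v0=A2 v1=C3 downbeat m3
bar 4: v0=G2 v1=E3 downbeat M6
bar 5: v0=A2 v1=F3 downbeat m6
bar 6: v0=B2 v1=G3 downbeat m6
bar 7: v0=A2 v1=F3 downbeat m6
bar 8: v0=G2 v1=G3 downbeat P8
bar 9: v0=E2 v1=E3 downbeat P8
bar 10: v0=E3 v1=C4 downbeat m6
bar 11: v0=D3 v1=D4 downbeat P8
  -> R7 @ bar 10 tick 0 v(1,): B2->C4 leap 13st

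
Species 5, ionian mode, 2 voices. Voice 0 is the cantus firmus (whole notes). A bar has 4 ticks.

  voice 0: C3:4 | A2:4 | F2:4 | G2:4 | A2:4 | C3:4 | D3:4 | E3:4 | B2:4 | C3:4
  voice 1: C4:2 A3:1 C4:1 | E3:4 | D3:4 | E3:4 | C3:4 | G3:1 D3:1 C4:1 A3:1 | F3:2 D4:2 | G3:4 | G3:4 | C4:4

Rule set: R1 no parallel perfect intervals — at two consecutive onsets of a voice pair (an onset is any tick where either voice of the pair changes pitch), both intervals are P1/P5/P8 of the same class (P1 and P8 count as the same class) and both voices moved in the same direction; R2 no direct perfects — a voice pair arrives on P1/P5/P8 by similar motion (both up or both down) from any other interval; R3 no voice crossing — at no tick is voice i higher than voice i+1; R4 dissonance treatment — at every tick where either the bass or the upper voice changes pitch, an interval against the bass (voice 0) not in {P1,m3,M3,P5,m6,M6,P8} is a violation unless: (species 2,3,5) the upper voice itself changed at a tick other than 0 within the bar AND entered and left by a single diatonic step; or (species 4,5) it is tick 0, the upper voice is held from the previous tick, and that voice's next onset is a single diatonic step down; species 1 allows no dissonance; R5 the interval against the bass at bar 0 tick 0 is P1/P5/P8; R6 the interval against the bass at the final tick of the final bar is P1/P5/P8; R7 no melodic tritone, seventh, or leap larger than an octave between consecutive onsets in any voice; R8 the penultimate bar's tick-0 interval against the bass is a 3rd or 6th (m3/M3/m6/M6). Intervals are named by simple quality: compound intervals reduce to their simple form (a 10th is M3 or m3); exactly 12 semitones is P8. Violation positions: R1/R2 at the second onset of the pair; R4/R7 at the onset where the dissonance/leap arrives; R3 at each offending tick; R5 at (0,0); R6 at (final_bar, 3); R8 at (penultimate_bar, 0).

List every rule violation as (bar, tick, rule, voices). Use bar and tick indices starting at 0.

(1, 0, R2, (0, 1))
(5, 0, R2, (0, 1))
(5, 1, R4, (0, 1))
(5, 2, R7, (1,))
(9, 0, R2, (0, 1))

bar 0: v0=C3 v1=C4 downbeat P8
bar 1: v0=A2 v1=E3 downbeat P5
bar 2: v0=F2 v1=D3 downbeat M6
bar 3: v0=G2 v1=E3 downbeat M6
bar 4: v0=A2 v1=C3 downbeat m3
bar 5: v0=C3 v1=G3 downbeat P5
bar 6: v0=D3 v1=F3 downbeat m3
bar 7: v0=E3 v1=G3 downbeat m3
bar 8: v0=B2 v1=G3 downbeat m6
bar 9: v0=C3 v1=C4 downbeat P8
  -> R2 @ bar 1 tick 0 v(0, 1): C3/C4 P8 -> A2/E3 P5 similar
  -> R2 @ bar 5 tick 0 v(0, 1): A2/C3 m3 -> C3/G3 P5 similar
  -> R4 @ bar 5 tick 1 v(0, 1): C3/D3 M2 untreated
  -> R7 @ bar 5 tick 2 v(1,): D3->C4 leap 10st
  -> R2 @ bar 9 tick 0 v(0, 1): B2/G3 m6 -> C3/C4 P8 similar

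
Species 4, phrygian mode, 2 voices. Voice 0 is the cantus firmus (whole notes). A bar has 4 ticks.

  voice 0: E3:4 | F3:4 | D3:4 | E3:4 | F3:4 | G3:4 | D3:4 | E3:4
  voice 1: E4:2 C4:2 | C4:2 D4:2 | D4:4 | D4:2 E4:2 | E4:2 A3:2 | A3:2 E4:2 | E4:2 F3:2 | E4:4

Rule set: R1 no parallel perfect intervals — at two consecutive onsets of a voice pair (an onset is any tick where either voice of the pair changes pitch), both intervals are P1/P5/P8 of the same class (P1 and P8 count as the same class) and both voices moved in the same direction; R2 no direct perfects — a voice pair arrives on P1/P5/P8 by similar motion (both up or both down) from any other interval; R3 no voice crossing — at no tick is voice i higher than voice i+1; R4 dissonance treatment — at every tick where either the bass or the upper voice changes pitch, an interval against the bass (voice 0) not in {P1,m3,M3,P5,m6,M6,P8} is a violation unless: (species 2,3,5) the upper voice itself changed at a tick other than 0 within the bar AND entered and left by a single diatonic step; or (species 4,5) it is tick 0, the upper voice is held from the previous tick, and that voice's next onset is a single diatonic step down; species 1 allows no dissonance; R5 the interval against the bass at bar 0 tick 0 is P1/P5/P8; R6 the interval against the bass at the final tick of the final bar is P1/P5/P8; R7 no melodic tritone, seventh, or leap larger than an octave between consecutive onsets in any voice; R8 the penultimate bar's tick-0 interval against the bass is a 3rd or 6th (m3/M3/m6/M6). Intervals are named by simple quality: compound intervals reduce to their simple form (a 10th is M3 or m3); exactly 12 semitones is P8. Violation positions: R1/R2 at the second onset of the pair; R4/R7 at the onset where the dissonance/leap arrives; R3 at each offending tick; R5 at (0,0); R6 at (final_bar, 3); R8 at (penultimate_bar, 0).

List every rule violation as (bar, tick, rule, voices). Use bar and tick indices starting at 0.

bar 0: v0=E3 v1=E4 downbeat P8
bar 1: v0=F3 v1=C4 downbeat P5
bar 2: v0=D3 v1=D4 downbeat P8
bar 3: v0=E3 v1=D4 downbeat m7
bar 4: v0=F3 v1=E4 downbeat M7
bar 5: v0=G3 v1=A3 downbeat M2
bar 6: v0=D3 v1=E4 downbeat M2
bar 7: v0=E3 v1=E4 downbeat P8
  -> R4 @ bar 3 tick 0 v(0, 1): E3/D4 m7 untreated
  -> R4 @ bar 4 tick 0 v(0, 1): F3/E4 M7 untreated
  -> R4 @ bar 5 tick 0 v(0, 1): G3/A3 M2 untreated
  -> R4 @ bar 6 tick 0 v(0, 1): D3/E4 M2 untreated
  -> R8 @ bar 6 tick 0 v(0, 1): penult M2 not 3rd/6th
  -> R7 @ bar 6 tick 2 v(1,): E4->F3 leap 11st
  -> R2 @ bar 7 tick 0 v(0, 1): D3/F3 m3 -> E3/E4 P8 similar
  -> R7 @ bar 7 tick 0 v(1,): F3->E4 leap 11st

(3, 0, R4, (0, 1))
(4, 0, R4, (0, 1))
(5, 0, R4, (0, 1))
(6, 0, R4, (0, 1))
(6, 0, R8, (0, 1))
(6, 2, R7, (1,))
(7, 0, R2, (0, 1))
(7, 0, R7, (1,))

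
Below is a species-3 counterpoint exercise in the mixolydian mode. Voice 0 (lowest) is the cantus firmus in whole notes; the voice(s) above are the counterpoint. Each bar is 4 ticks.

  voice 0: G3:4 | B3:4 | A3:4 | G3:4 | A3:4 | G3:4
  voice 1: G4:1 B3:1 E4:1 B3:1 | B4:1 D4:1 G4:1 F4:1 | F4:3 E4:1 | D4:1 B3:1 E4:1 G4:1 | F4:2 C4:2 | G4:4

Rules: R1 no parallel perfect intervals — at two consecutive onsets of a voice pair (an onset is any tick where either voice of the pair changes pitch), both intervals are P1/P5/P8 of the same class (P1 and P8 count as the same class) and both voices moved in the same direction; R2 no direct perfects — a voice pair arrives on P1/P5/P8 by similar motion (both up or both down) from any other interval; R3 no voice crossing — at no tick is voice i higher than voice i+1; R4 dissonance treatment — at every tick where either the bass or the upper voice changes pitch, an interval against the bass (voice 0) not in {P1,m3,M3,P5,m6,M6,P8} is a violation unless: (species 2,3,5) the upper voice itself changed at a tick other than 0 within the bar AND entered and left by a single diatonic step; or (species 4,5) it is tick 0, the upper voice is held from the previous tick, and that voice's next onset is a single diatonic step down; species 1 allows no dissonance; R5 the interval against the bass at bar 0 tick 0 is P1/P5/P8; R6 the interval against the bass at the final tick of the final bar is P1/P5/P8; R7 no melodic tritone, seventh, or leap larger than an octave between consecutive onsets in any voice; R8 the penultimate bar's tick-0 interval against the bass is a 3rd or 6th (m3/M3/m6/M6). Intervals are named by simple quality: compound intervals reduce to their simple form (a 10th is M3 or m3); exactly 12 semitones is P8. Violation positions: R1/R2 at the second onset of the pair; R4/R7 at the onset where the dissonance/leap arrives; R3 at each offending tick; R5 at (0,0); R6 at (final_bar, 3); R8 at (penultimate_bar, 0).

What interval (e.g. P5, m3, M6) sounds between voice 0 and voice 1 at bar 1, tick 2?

m6

voice 0=B3 voice 1=G4 -> m6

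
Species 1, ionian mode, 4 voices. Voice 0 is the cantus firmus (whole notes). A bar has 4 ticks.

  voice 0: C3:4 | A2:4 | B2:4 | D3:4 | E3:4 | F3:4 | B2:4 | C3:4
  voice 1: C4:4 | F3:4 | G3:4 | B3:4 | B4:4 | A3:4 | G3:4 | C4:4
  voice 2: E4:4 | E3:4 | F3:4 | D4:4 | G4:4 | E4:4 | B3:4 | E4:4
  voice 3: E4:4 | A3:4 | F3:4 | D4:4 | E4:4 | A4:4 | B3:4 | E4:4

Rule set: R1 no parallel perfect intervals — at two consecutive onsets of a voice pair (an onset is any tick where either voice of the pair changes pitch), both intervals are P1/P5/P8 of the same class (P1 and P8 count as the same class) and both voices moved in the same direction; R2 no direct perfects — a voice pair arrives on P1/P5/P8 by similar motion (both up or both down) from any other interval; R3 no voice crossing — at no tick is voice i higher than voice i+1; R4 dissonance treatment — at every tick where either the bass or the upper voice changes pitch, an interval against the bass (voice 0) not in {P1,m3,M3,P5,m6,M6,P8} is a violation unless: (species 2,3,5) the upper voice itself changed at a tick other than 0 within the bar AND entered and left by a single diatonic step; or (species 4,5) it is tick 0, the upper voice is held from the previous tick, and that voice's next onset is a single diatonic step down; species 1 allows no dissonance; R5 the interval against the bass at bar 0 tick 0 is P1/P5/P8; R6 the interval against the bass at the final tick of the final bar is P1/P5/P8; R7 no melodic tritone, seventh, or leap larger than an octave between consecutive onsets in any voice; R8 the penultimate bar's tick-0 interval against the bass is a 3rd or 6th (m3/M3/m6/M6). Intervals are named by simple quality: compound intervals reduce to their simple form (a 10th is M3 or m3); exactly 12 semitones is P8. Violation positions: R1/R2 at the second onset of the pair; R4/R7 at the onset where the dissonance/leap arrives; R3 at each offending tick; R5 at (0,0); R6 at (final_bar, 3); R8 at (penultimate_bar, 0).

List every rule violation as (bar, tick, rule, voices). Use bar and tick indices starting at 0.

bar 0: v0=C3 v1=C4 v2=E4 v3=E4 downbeat M3
bar 1: v0=A2 v1=F3 v2=E3 v3=A3 downbeat P8
bar 2: v0=B2 v1=G3 v2=F3 v3=F3 downbeat TT
bar 3: v0=D3 v1=B3 v2=D4 v3=D4 downbeat P8
bar 4: v0=E3 v1=B4 v2=G4 v3=E4 downbeat P8
bar 5: v0=F3 v1=A3 v2=E4 v3=A4 downbeat M3
bar 6: v0=B2 v1=G3 v2=B3 v3=B3 downbeat P8
bar 7: v0=C3 v1=C4 v2=E4 v3=E4 downbeat M3
  -> R5 @ bar 0 tick 0 v(0, 2): opens on M3
  -> R5 @ bar 0 tick 0 v(0, 3): opens on M3
  -> R2 @ bar 1 tick 0 v(0, 2): C3/E4 M3 -> A2/E3 P5 similar
  -> R2 @ bar 1 tick 0 v(0, 3): C3/E4 M3 -> A2/A3 P8 similar
  -> R3 @ bar 1 tick 0 v(1, 2): F3 above E3
  -> R3 @ bar 1 tick 1 v(1, 2): F3 above E3
  -> R3 @ bar 1 tick 2 v(1, 2): F3 above E3
  -> R3 @ bar 1 tick 3 v(1, 2): F3 above E3
  -> R3 @ bar 2 tick 0 v(1, 2): G3 above F3
  -> R4 @ bar 2 tick 0 v(0, 2): B2/F3 TT untreated
  -> R4 @ bar 2 tick 0 v(0, 3): B2/F3 TT untreated
  -> R3 @ bar 2 tick 1 v(1, 2): G3 above F3
  -> R3 @ bar 2 tick 2 v(1, 2): G3 above F3
  -> R3 @ bar 2 tick 3 v(1, 2): G3 above F3
  -> R1 @ bar 3 tick 0 v(2, 3): F3/F3 P1 -> D4/D4 P1 similar
  -> R2 @ bar 3 tick 0 v(0, 2): B2/F3 TT -> D3/D4 P8 similar
  -> R2 @ bar 3 tick 0 v(0, 3): B2/F3 TT -> D3/D4 P8 similar
  -> R1 @ bar 4 tick 0 v(0, 3): D3/D4 P8 -> E3/E4 P8 similar
  -> R2 @ bar 4 tick 0 v(0, 1): D3/B3 M6 -> E3/B4 P5 similar
  -> R2 @ bar 4 tick 0 v(1, 3): B3/D4 m3 -> B4/E4 P5 similar
  -> R3 @ bar 4 tick 0 v(1, 2): B4 above G4
  -> R3 @ bar 4 tick 0 v(2, 3): G4 above E4
  -> R3 @ bar 4 tick 1 v(1, 2): B4 above G4
  -> R3 @ bar 4 tick 1 v(2, 3): G4 above E4
  -> R3 @ bar 4 tick 2 v(1, 2): B4 above G4
  -> R3 @ bar 4 tick 2 v(2, 3): G4 above E4
  -> R3 @ bar 4 tick 3 v(1, 2): B4 above G4
  -> R3 @ bar 4 tick 3 v(2, 3): G4 above E4
  -> R2 @ bar 5 tick 0 v(1, 2): B4/G4 M3 -> A3/E4 P5 similar
  -> R4 @ bar 5 tick 0 v(0, 2): F3/E4 M7 untreated
  -> R7 @ bar 5 tick 0 v(1,): B4->A3 leap 14st
  -> R2 @ bar 6 tick 0 v(0, 2): F3/E4 M7 -> B2/B3 P8 similar
  -> R2 @ bar 6 tick 0 v(0, 3): F3/A4 M3 -> B2/B3 P8 similar
  -> R2 @ bar 6 tick 0 v(2, 3): E4/A4 P4 -> B3/B3 P1 similar
  -> R7 @ bar 6 tick 0 v(0,): F3->B2 leap 6st
  -> R7 @ bar 6 tick 0 v(3,): A4->B3 leap 10st
  -> R8 @ bar 6 tick 0 v(0, 2): penult P8 not 3rd/6th
  -> R8 @ bar 6 tick 0 v(0, 3): penult P8 not 3rd/6th
  -> R1 @ bar 7 tick 0 v(2, 3): B3/B3 P1 -> E4/E4 P1 similar
  -> R2 @ bar 7 tick 0 v(0, 1): B2/G3 m6 -> C3/C4 P8 similar
  -> R6 @ bar 7 tick 3 v(0, 2): closes on M3
  -> R6 @ bar 7 tick 3 v(0, 3): closes on M3

(0, 0, R5, (0, 2))
(0, 0, R5, (0, 3))
(1, 0, R2, (0, 2))
(1, 0, R2, (0, 3))
(1, 0, R3, (1, 2))
(1, 1, R3, (1, 2))
(1, 2, R3, (1, 2))
(1, 3, R3, (1, 2))
(2, 0, R3, (1, 2))
(2, 0, R4, (0, 2))
(2, 0, R4, (0, 3))
(2, 1, R3, (1, 2))
(2, 2, R3, (1, 2))
(2, 3, R3, (1, 2))
(3, 0, R1, (2, 3))
(3, 0, R2, (0, 2))
(3, 0, R2, (0, 3))
(4, 0, R1, (0, 3))
(4, 0, R2, (0, 1))
(4, 0, R2, (1, 3))
(4, 0, R3, (1, 2))
(4, 0, R3, (2, 3))
(4, 1, R3, (1, 2))
(4, 1, R3, (2, 3))
(4, 2, R3, (1, 2))
(4, 2, R3, (2, 3))
(4, 3, R3, (1, 2))
(4, 3, R3, (2, 3))
(5, 0, R2, (1, 2))
(5, 0, R4, (0, 2))
(5, 0, R7, (1,))
(6, 0, R2, (0, 2))
(6, 0, R2, (0, 3))
(6, 0, R2, (2, 3))
(6, 0, R7, (0,))
(6, 0, R7, (3,))
(6, 0, R8, (0, 2))
(6, 0, R8, (0, 3))
(7, 0, R1, (2, 3))
(7, 0, R2, (0, 1))
(7, 3, R6, (0, 2))
(7, 3, R6, (0, 3))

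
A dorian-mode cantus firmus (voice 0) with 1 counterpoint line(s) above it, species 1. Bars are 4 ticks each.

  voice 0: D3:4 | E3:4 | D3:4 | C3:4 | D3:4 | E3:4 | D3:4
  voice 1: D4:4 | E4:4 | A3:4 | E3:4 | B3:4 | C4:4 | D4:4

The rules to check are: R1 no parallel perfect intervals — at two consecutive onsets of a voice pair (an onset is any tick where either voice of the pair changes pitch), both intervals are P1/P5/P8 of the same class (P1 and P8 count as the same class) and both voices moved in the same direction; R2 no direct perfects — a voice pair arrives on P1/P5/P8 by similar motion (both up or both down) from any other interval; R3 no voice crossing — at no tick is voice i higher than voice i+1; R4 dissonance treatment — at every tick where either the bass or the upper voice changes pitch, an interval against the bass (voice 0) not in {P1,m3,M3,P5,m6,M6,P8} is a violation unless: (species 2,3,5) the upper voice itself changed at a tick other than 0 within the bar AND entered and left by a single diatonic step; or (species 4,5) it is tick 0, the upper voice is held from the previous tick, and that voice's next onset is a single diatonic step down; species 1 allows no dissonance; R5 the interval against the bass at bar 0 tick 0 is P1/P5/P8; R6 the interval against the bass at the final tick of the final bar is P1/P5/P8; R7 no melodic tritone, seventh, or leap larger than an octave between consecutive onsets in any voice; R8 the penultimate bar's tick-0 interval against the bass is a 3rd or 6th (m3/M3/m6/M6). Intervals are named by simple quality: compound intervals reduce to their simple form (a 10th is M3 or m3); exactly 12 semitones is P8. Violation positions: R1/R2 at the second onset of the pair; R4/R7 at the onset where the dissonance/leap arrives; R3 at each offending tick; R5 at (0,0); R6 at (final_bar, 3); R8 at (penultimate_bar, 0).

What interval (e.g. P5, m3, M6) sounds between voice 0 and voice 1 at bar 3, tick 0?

M3

voice 0=C3 voice 1=E3 -> M3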